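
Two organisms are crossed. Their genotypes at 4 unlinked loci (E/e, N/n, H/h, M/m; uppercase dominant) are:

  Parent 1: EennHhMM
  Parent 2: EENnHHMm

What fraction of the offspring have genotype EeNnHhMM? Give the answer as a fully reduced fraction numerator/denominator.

P(EeNnHhMM) = 1/16

EennHhMM gametes: EnHM×4, EnhM×4, enHM×4, enhM×4
EENnHHMm gametes: ENHM×4, ENHm×4, EnHM×4, EnHm×4
EennHhMM×EENnHHMm grid (16·16=256): EENnHHMM=16 EENnHHMm=16 EENnHhMM=16 EENnHhMm=16 EEnnHHMM=16 EEnnHHMm=16 EEnnHhMM=16 EEnnHhMm=16 EeNnHHMM=16 EeNnHHMm=16 EeNnHhMM=16 EeNnHhMm=16 EennHHMM=16 EennHHMm=16 EennHhMM=16 EennHhMm=16
EeNnHhMM hits 16/256; gcd=16; 16÷16/256÷16 = 1/16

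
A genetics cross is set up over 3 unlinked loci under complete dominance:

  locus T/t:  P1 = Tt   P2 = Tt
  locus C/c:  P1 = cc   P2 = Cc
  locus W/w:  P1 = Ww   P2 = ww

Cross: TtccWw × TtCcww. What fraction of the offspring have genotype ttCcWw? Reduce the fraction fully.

TtccWw gametes: TcW×2, Tcw×2, tcW×2, tcw×2
TtCcww gametes: TCw×2, Tcw×2, tCw×2, tcw×2
TtccWw×TtCcww grid (8·8=64): TTCcWw=4 TTCcww=4 TTccWw=4 TTccww=4 TtCcWw=8 TtCcww=8 TtccWw=8 Ttccww=8 ttCcWw=4 ttCcww=4 ttccWw=4 ttccww=4
ttCcWw hits 4/64; gcd=4; 4÷4/64÷4 = 1/16

P(ttCcWw) = 1/16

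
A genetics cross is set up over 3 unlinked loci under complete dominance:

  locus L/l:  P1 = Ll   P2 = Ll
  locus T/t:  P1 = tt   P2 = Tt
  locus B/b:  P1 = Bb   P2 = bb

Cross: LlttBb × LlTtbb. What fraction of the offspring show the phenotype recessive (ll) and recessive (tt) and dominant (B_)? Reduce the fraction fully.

P(ll tt B_) = 1/16

LlttBb gametes: LtB×2, Ltb×2, ltB×2, ltb×2
LlTtbb gametes: LTb×2, Ltb×2, lTb×2, ltb×2
LlttBb×LlTtbb grid (8·8=64): LLTtBb=4 LLTtbb=4 LLttBb=4 LLttbb=4 LlTtBb=8 LlTtbb=8 LlttBb=8 Llttbb=8 llTtBb=4 llTtbb=4 llttBb=4 llttbb=4
ll tt B_ hits 4/64; gcd=4; 4÷4/64÷4 = 1/16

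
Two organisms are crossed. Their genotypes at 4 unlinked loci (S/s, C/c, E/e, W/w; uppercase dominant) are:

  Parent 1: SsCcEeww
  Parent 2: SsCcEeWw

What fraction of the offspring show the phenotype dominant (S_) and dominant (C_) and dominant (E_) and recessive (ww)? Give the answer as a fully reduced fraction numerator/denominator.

SsCcEeww gametes: SCEw×2, SCew×2, ScEw×2, Scew×2, sCEw×2, sCew×2, scEw×2, scew×2
SsCcEeWw gametes: SCEW×1, SCEw×1, SCeW×1, SCew×1, ScEW×1, ScEw×1, SceW×1, Scew×1, sCEW×1, sCEw×1, sCeW×1, sCew×1, scEW×1, scEw×1, sceW×1, scew×1
SsCcEeww×SsCcEeWw grid (16·16=256): SSCCEEWw=2 SSCCEEww=2 SSCCEeWw=4 SSCCEeww=4 SSCCeeWw=2 SSCCeeww=2 SSCcEEWw=4 SSCcEEww=4 SSCcEeWw=8 SSCcEeww=8 SSCceeWw=4 SSCceeww=4 SSccEEWw=2 SSccEEww=2 SSccEeWw=4 SSccEeww=4 SScceeWw=2 SScceeww=2 SsCCEEWw=4 SsCCEEww=4 SsCCEeWw=8 SsCCEeww=8 SsCCeeWw=4 SsCCeeww=4 SsCcEEWw=8 SsCcEEww=8 SsCcEeWw=16 SsCcEeww=16 SsCceeWw=8 SsCceeww=8 SsccEEWw=4 SsccEEww=4 SsccEeWw=8 SsccEeww=8 SscceeWw=4 Sscceeww=4 ssCCEEWw=2 ssCCEEww=2 ssCCEeWw=4 ssCCEeww=4 ssCCeeWw=2 ssCCeeww=2 ssCcEEWw=4 ssCcEEww=4 ssCcEeWw=8 ssCcEeww=8 ssCceeWw=4 ssCceeww=4 ssccEEWw=2 ssccEEww=2 ssccEeWw=4 ssccEeww=4 sscceeWw=2 sscceeww=2
S_ C_ E_ ww hits 54/256; gcd=2; 54÷2/256÷2 = 27/128

P(S_ C_ E_ ww) = 27/128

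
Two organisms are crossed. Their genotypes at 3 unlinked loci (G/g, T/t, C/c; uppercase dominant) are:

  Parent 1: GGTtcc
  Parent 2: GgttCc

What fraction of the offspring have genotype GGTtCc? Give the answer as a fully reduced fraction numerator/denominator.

GGTtcc gametes: GTc×4, Gtc×4
GgttCc gametes: GtC×2, Gtc×2, gtC×2, gtc×2
GGTtcc×GgttCc grid (8·8=64): GGTtCc=8 GGTtcc=8 GGttCc=8 GGttcc=8 GgTtCc=8 GgTtcc=8 GgttCc=8 Ggttcc=8
GGTtCc hits 8/64; gcd=8; 8÷8/64÷8 = 1/8

P(GGTtCc) = 1/8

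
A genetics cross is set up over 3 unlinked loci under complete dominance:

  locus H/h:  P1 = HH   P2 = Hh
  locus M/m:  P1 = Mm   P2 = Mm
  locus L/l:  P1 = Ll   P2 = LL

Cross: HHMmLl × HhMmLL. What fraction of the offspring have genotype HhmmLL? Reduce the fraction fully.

HHMmLl gametes: HML×2, HMl×2, HmL×2, Hml×2
HhMmLL gametes: HML×2, HmL×2, hML×2, hmL×2
HHMmLl×HhMmLL grid (8·8=64): HHMMLL=4 HHMMLl=4 HHMmLL=8 HHMmLl=8 HHmmLL=4 HHmmLl=4 HhMMLL=4 HhMMLl=4 HhMmLL=8 HhMmLl=8 HhmmLL=4 HhmmLl=4
HhmmLL hits 4/64; gcd=4; 4÷4/64÷4 = 1/16

P(HhmmLL) = 1/16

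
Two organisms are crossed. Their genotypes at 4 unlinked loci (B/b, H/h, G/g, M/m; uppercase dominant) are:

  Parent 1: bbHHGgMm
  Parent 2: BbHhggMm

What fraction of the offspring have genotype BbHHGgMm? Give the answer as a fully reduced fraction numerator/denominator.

P(BbHHGgMm) = 1/16

bbHHGgMm gametes: bHGM×4, bHGm×4, bHgM×4, bHgm×4
BbHhggMm gametes: BHgM×2, BHgm×2, BhgM×2, Bhgm×2, bHgM×2, bHgm×2, bhgM×2, bhgm×2
bbHHGgMm×BbHhggMm grid (16·16=256): BbHHGgMM=8 BbHHGgMm=16 BbHHGgmm=8 BbHHggMM=8 BbHHggMm=16 BbHHggmm=8 BbHhGgMM=8 BbHhGgMm=16 BbHhGgmm=8 BbHhggMM=8 BbHhggMm=16 BbHhggmm=8 bbHHGgMM=8 bbHHGgMm=16 bbHHGgmm=8 bbHHggMM=8 bbHHggMm=16 bbHHggmm=8 bbHhGgMM=8 bbHhGgMm=16 bbHhGgmm=8 bbHhggMM=8 bbHhggMm=16 bbHhggmm=8
BbHHGgMm hits 16/256; gcd=16; 16÷16/256÷16 = 1/16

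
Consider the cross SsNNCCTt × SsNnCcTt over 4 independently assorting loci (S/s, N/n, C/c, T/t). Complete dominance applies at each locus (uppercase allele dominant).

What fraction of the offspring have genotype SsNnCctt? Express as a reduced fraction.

P(SsNnCctt) = 1/32

SsNNCCTt gametes: SNCT×4, SNCt×4, sNCT×4, sNCt×4
SsNnCcTt gametes: SNCT×1, SNCt×1, SNcT×1, SNct×1, SnCT×1, SnCt×1, SncT×1, Snct×1, sNCT×1, sNCt×1, sNcT×1, sNct×1, snCT×1, snCt×1, sncT×1, snct×1
SsNNCCTt×SsNnCcTt grid (16·16=256): SSNNCCTT=4 SSNNCCTt=8 SSNNCCtt=4 SSNNCcTT=4 SSNNCcTt=8 SSNNCctt=4 SSNnCCTT=4 SSNnCCTt=8 SSNnCCtt=4 SSNnCcTT=4 SSNnCcTt=8 SSNnCctt=4 SsNNCCTT=8 SsNNCCTt=16 SsNNCCtt=8 SsNNCcTT=8 SsNNCcTt=16 SsNNCctt=8 SsNnCCTT=8 SsNnCCTt=16 SsNnCCtt=8 SsNnCcTT=8 SsNnCcTt=16 SsNnCctt=8 ssNNCCTT=4 ssNNCCTt=8 ssNNCCtt=4 ssNNCcTT=4 ssNNCcTt=8 ssNNCctt=4 ssNnCCTT=4 ssNnCCTt=8 ssNnCCtt=4 ssNnCcTT=4 ssNnCcTt=8 ssNnCctt=4
SsNnCctt hits 8/256; gcd=8; 8÷8/256÷8 = 1/32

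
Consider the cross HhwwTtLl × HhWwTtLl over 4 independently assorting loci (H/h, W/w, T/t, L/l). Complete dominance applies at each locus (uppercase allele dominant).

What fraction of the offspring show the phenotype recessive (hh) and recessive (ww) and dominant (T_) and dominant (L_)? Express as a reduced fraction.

P(hh ww T_ L_) = 9/128

HhwwTtLl gametes: HwTL×2, HwTl×2, HwtL×2, Hwtl×2, hwTL×2, hwTl×2, hwtL×2, hwtl×2
HhWwTtLl gametes: HWTL×1, HWTl×1, HWtL×1, HWtl×1, HwTL×1, HwTl×1, HwtL×1, Hwtl×1, hWTL×1, hWTl×1, hWtL×1, hWtl×1, hwTL×1, hwTl×1, hwtL×1, hwtl×1
HhwwTtLl×HhWwTtLl grid (16·16=256): HHWwTTLL=2 HHWwTTLl=4 HHWwTTll=2 HHWwTtLL=4 HHWwTtLl=8 HHWwTtll=4 HHWwttLL=2 HHWwttLl=4 HHWwttll=2 HHwwTTLL=2 HHwwTTLl=4 HHwwTTll=2 HHwwTtLL=4 HHwwTtLl=8 HHwwTtll=4 HHwwttLL=2 HHwwttLl=4 HHwwttll=2 HhWwTTLL=4 HhWwTTLl=8 HhWwTTll=4 HhWwTtLL=8 HhWwTtLl=16 HhWwTtll=8 HhWwttLL=4 HhWwttLl=8 HhWwttll=4 HhwwTTLL=4 HhwwTTLl=8 HhwwTTll=4 HhwwTtLL=8 HhwwTtLl=16 HhwwTtll=8 HhwwttLL=4 HhwwttLl=8 Hhwwttll=4 hhWwTTLL=2 hhWwTTLl=4 hhWwTTll=2 hhWwTtLL=4 hhWwTtLl=8 hhWwTtll=4 hhWwttLL=2 hhWwttLl=4 hhWwttll=2 hhwwTTLL=2 hhwwTTLl=4 hhwwTTll=2 hhwwTtLL=4 hhwwTtLl=8 hhwwTtll=4 hhwwttLL=2 hhwwttLl=4 hhwwttll=2
hh ww T_ L_ hits 18/256; gcd=2; 18÷2/256÷2 = 9/128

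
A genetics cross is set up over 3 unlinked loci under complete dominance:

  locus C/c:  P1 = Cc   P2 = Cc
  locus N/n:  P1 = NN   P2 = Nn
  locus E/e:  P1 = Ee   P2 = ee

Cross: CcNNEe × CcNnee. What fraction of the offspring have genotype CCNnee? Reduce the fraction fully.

P(CCNnee) = 1/16

CcNNEe gametes: CNE×2, CNe×2, cNE×2, cNe×2
CcNnee gametes: CNe×2, Cne×2, cNe×2, cne×2
CcNNEe×CcNnee grid (8·8=64): CCNNEe=4 CCNNee=4 CCNnEe=4 CCNnee=4 CcNNEe=8 CcNNee=8 CcNnEe=8 CcNnee=8 ccNNEe=4 ccNNee=4 ccNnEe=4 ccNnee=4
CCNnee hits 4/64; gcd=4; 4÷4/64÷4 = 1/16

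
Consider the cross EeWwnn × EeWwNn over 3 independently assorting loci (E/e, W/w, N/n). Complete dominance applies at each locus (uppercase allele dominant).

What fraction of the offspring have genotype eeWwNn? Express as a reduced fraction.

EeWwnn gametes: EWn×2, Ewn×2, eWn×2, ewn×2
EeWwNn gametes: EWN×1, EWn×1, EwN×1, Ewn×1, eWN×1, eWn×1, ewN×1, ewn×1
EeWwnn×EeWwNn grid (8·8=64): EEWWNn=2 EEWWnn=2 EEWwNn=4 EEWwnn=4 EEwwNn=2 EEwwnn=2 EeWWNn=4 EeWWnn=4 EeWwNn=8 EeWwnn=8 EewwNn=4 Eewwnn=4 eeWWNn=2 eeWWnn=2 eeWwNn=4 eeWwnn=4 eewwNn=2 eewwnn=2
eeWwNn hits 4/64; gcd=4; 4÷4/64÷4 = 1/16

P(eeWwNn) = 1/16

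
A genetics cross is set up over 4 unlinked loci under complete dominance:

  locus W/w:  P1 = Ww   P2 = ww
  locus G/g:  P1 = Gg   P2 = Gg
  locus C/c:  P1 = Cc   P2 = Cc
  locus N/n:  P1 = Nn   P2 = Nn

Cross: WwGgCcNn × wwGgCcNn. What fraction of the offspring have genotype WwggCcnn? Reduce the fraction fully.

P(WwggCcnn) = 1/64

WwGgCcNn gametes: WGCN×1, WGCn×1, WGcN×1, WGcn×1, WgCN×1, WgCn×1, WgcN×1, Wgcn×1, wGCN×1, wGCn×1, wGcN×1, wGcn×1, wgCN×1, wgCn×1, wgcN×1, wgcn×1
wwGgCcNn gametes: wGCN×2, wGCn×2, wGcN×2, wGcn×2, wgCN×2, wgCn×2, wgcN×2, wgcn×2
WwGgCcNn×wwGgCcNn grid (16·16=256): WwGGCCNN=2 WwGGCCNn=4 WwGGCCnn=2 WwGGCcNN=4 WwGGCcNn=8 WwGGCcnn=4 WwGGccNN=2 WwGGccNn=4 WwGGccnn=2 WwGgCCNN=4 WwGgCCNn=8 WwGgCCnn=4 WwGgCcNN=8 WwGgCcNn=16 WwGgCcnn=8 WwGgccNN=4 WwGgccNn=8 WwGgccnn=4 WwggCCNN=2 WwggCCNn=4 WwggCCnn=2 WwggCcNN=4 WwggCcNn=8 WwggCcnn=4 WwggccNN=2 WwggccNn=4 Wwggccnn=2 wwGGCCNN=2 wwGGCCNn=4 wwGGCCnn=2 wwGGCcNN=4 wwGGCcNn=8 wwGGCcnn=4 wwGGccNN=2 wwGGccNn=4 wwGGccnn=2 wwGgCCNN=4 wwGgCCNn=8 wwGgCCnn=4 wwGgCcNN=8 wwGgCcNn=16 wwGgCcnn=8 wwGgccNN=4 wwGgccNn=8 wwGgccnn=4 wwggCCNN=2 wwggCCNn=4 wwggCCnn=2 wwggCcNN=4 wwggCcNn=8 wwggCcnn=4 wwggccNN=2 wwggccNn=4 wwggccnn=2
WwggCcnn hits 4/256; gcd=4; 4÷4/256÷4 = 1/64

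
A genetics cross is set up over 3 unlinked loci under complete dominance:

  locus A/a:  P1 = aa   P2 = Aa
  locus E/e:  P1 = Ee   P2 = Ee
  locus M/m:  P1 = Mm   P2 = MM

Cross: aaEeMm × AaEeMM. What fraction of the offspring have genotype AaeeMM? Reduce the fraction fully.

P(AaeeMM) = 1/16

aaEeMm gametes: aEM×2, aEm×2, aeM×2, aem×2
AaEeMM gametes: AEM×2, AeM×2, aEM×2, aeM×2
aaEeMm×AaEeMM grid (8·8=64): AaEEMM=4 AaEEMm=4 AaEeMM=8 AaEeMm=8 AaeeMM=4 AaeeMm=4 aaEEMM=4 aaEEMm=4 aaEeMM=8 aaEeMm=8 aaeeMM=4 aaeeMm=4
AaeeMM hits 4/64; gcd=4; 4÷4/64÷4 = 1/16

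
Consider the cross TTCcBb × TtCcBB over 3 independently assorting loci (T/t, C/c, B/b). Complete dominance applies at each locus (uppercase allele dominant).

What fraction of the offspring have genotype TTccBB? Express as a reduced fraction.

P(TTccBB) = 1/16

TTCcBb gametes: TCB×2, TCb×2, TcB×2, Tcb×2
TtCcBB gametes: TCB×2, TcB×2, tCB×2, tcB×2
TTCcBb×TtCcBB grid (8·8=64): TTCCBB=4 TTCCBb=4 TTCcBB=8 TTCcBb=8 TTccBB=4 TTccBb=4 TtCCBB=4 TtCCBb=4 TtCcBB=8 TtCcBb=8 TtccBB=4 TtccBb=4
TTccBB hits 4/64; gcd=4; 4÷4/64÷4 = 1/16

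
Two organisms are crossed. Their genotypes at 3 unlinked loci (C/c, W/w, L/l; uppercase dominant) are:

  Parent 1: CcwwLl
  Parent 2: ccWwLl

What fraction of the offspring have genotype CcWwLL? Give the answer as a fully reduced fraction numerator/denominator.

CcwwLl gametes: CwL×2, Cwl×2, cwL×2, cwl×2
ccWwLl gametes: cWL×2, cWl×2, cwL×2, cwl×2
CcwwLl×ccWwLl grid (8·8=64): CcWwLL=4 CcWwLl=8 CcWwll=4 CcwwLL=4 CcwwLl=8 Ccwwll=4 ccWwLL=4 ccWwLl=8 ccWwll=4 ccwwLL=4 ccwwLl=8 ccwwll=4
CcWwLL hits 4/64; gcd=4; 4÷4/64÷4 = 1/16

P(CcWwLL) = 1/16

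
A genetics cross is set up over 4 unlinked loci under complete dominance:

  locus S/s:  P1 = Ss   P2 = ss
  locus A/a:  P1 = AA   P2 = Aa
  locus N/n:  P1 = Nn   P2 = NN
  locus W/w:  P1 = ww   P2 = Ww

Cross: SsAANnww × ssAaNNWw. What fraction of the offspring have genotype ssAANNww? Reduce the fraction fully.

SsAANnww gametes: SANw×4, SAnw×4, sANw×4, sAnw×4
ssAaNNWw gametes: sANW×4, sANw×4, saNW×4, saNw×4
SsAANnww×ssAaNNWw grid (16·16=256): SsAANNWw=16 SsAANNww=16 SsAANnWw=16 SsAANnww=16 SsAaNNWw=16 SsAaNNww=16 SsAaNnWw=16 SsAaNnww=16 ssAANNWw=16 ssAANNww=16 ssAANnWw=16 ssAANnww=16 ssAaNNWw=16 ssAaNNww=16 ssAaNnWw=16 ssAaNnww=16
ssAANNww hits 16/256; gcd=16; 16÷16/256÷16 = 1/16

P(ssAANNww) = 1/16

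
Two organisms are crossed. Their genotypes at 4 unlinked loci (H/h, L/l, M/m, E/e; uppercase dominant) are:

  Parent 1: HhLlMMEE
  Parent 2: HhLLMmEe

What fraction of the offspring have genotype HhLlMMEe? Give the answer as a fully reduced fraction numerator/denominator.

HhLlMMEE gametes: HLME×4, HlME×4, hLME×4, hlME×4
HhLLMmEe gametes: HLME×2, HLMe×2, HLmE×2, HLme×2, hLME×2, hLMe×2, hLmE×2, hLme×2
HhLlMMEE×HhLLMmEe grid (16·16=256): HHLLMMEE=8 HHLLMMEe=8 HHLLMmEE=8 HHLLMmEe=8 HHLlMMEE=8 HHLlMMEe=8 HHLlMmEE=8 HHLlMmEe=8 HhLLMMEE=16 HhLLMMEe=16 HhLLMmEE=16 HhLLMmEe=16 HhLlMMEE=16 HhLlMMEe=16 HhLlMmEE=16 HhLlMmEe=16 hhLLMMEE=8 hhLLMMEe=8 hhLLMmEE=8 hhLLMmEe=8 hhLlMMEE=8 hhLlMMEe=8 hhLlMmEE=8 hhLlMmEe=8
HhLlMMEe hits 16/256; gcd=16; 16÷16/256÷16 = 1/16

P(HhLlMMEe) = 1/16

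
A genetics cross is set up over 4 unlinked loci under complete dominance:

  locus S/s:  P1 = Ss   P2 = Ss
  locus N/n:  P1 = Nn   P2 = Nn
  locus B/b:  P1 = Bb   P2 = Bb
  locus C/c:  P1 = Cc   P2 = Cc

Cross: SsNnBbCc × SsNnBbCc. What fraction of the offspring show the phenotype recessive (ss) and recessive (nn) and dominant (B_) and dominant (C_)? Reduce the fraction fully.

SsNnBbCc gametes: SNBC×1, SNBc×1, SNbC×1, SNbc×1, SnBC×1, SnBc×1, SnbC×1, Snbc×1, sNBC×1, sNBc×1, sNbC×1, sNbc×1, snBC×1, snBc×1, snbC×1, snbc×1
SsNnBbCc gametes: SNBC×1, SNBc×1, SNbC×1, SNbc×1, SnBC×1, SnBc×1, SnbC×1, Snbc×1, sNBC×1, sNBc×1, sNbC×1, sNbc×1, snBC×1, snBc×1, snbC×1, snbc×1
SsNnBbCc×SsNnBbCc grid (16·16=256): SSNNBBCC=1 SSNNBBCc=2 SSNNBBcc=1 SSNNBbCC=2 SSNNBbCc=4 SSNNBbcc=2 SSNNbbCC=1 SSNNbbCc=2 SSNNbbcc=1 SSNnBBCC=2 SSNnBBCc=4 SSNnBBcc=2 SSNnBbCC=4 SSNnBbCc=8 SSNnBbcc=4 SSNnbbCC=2 SSNnbbCc=4 SSNnbbcc=2 SSnnBBCC=1 SSnnBBCc=2 SSnnBBcc=1 SSnnBbCC=2 SSnnBbCc=4 SSnnBbcc=2 SSnnbbCC=1 SSnnbbCc=2 SSnnbbcc=1 SsNNBBCC=2 SsNNBBCc=4 SsNNBBcc=2 SsNNBbCC=4 SsNNBbCc=8 SsNNBbcc=4 SsNNbbCC=2 SsNNbbCc=4 SsNNbbcc=2 SsNnBBCC=4 SsNnBBCc=8 SsNnBBcc=4 SsNnBbCC=8 SsNnBbCc=16 SsNnBbcc=8 SsNnbbCC=4 SsNnbbCc=8 SsNnbbcc=4 SsnnBBCC=2 SsnnBBCc=4 SsnnBBcc=2 SsnnBbCC=4 SsnnBbCc=8 SsnnBbcc=4 SsnnbbCC=2 SsnnbbCc=4 Ssnnbbcc=2 ssNNBBCC=1 ssNNBBCc=2 ssNNBBcc=1 ssNNBbCC=2 ssNNBbCc=4 ssNNBbcc=2 ssNNbbCC=1 ssNNbbCc=2 ssNNbbcc=1 ssNnBBCC=2 ssNnBBCc=4 ssNnBBcc=2 ssNnBbCC=4 ssNnBbCc=8 ssNnBbcc=4 ssNnbbCC=2 ssNnbbCc=4 ssNnbbcc=2 ssnnBBCC=1 ssnnBBCc=2 ssnnBBcc=1 ssnnBbCC=2 ssnnBbCc=4 ssnnBbcc=2 ssnnbbCC=1 ssnnbbCc=2 ssnnbbcc=1
ss nn B_ C_ hits 9/256; gcd=1; 9÷1/256÷1 = 9/256

P(ss nn B_ C_) = 9/256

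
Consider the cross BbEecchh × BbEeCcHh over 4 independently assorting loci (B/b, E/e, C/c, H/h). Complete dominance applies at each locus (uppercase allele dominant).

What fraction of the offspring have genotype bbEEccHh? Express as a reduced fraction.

P(bbEEccHh) = 1/64

BbEecchh gametes: BEch×4, Bech×4, bEch×4, bech×4
BbEeCcHh gametes: BECH×1, BECh×1, BEcH×1, BEch×1, BeCH×1, BeCh×1, BecH×1, Bech×1, bECH×1, bECh×1, bEcH×1, bEch×1, beCH×1, beCh×1, becH×1, bech×1
BbEecchh×BbEeCcHh grid (16·16=256): BBEECcHh=4 BBEECchh=4 BBEEccHh=4 BBEEcchh=4 BBEeCcHh=8 BBEeCchh=8 BBEeccHh=8 BBEecchh=8 BBeeCcHh=4 BBeeCchh=4 BBeeccHh=4 BBeecchh=4 BbEECcHh=8 BbEECchh=8 BbEEccHh=8 BbEEcchh=8 BbEeCcHh=16 BbEeCchh=16 BbEeccHh=16 BbEecchh=16 BbeeCcHh=8 BbeeCchh=8 BbeeccHh=8 Bbeecchh=8 bbEECcHh=4 bbEECchh=4 bbEEccHh=4 bbEEcchh=4 bbEeCcHh=8 bbEeCchh=8 bbEeccHh=8 bbEecchh=8 bbeeCcHh=4 bbeeCchh=4 bbeeccHh=4 bbeecchh=4
bbEEccHh hits 4/256; gcd=4; 4÷4/256÷4 = 1/64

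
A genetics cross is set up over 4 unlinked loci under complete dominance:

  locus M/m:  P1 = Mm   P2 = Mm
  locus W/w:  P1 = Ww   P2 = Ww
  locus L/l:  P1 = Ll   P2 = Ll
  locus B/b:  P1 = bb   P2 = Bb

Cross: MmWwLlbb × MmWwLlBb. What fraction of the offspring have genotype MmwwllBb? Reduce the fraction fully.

P(MmwwllBb) = 1/64

MmWwLlbb gametes: MWLb×2, MWlb×2, MwLb×2, Mwlb×2, mWLb×2, mWlb×2, mwLb×2, mwlb×2
MmWwLlBb gametes: MWLB×1, MWLb×1, MWlB×1, MWlb×1, MwLB×1, MwLb×1, MwlB×1, Mwlb×1, mWLB×1, mWLb×1, mWlB×1, mWlb×1, mwLB×1, mwLb×1, mwlB×1, mwlb×1
MmWwLlbb×MmWwLlBb grid (16·16=256): MMWWLLBb=2 MMWWLLbb=2 MMWWLlBb=4 MMWWLlbb=4 MMWWllBb=2 MMWWllbb=2 MMWwLLBb=4 MMWwLLbb=4 MMWwLlBb=8 MMWwLlbb=8 MMWwllBb=4 MMWwllbb=4 MMwwLLBb=2 MMwwLLbb=2 MMwwLlBb=4 MMwwLlbb=4 MMwwllBb=2 MMwwllbb=2 MmWWLLBb=4 MmWWLLbb=4 MmWWLlBb=8 MmWWLlbb=8 MmWWllBb=4 MmWWllbb=4 MmWwLLBb=8 MmWwLLbb=8 MmWwLlBb=16 MmWwLlbb=16 MmWwllBb=8 MmWwllbb=8 MmwwLLBb=4 MmwwLLbb=4 MmwwLlBb=8 MmwwLlbb=8 MmwwllBb=4 Mmwwllbb=4 mmWWLLBb=2 mmWWLLbb=2 mmWWLlBb=4 mmWWLlbb=4 mmWWllBb=2 mmWWllbb=2 mmWwLLBb=4 mmWwLLbb=4 mmWwLlBb=8 mmWwLlbb=8 mmWwllBb=4 mmWwllbb=4 mmwwLLBb=2 mmwwLLbb=2 mmwwLlBb=4 mmwwLlbb=4 mmwwllBb=2 mmwwllbb=2
MmwwllBb hits 4/256; gcd=4; 4÷4/256÷4 = 1/64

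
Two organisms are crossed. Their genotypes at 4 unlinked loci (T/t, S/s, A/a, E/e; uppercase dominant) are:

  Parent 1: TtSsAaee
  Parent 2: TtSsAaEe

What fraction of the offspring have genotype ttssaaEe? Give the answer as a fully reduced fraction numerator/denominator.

TtSsAaee gametes: TSAe×2, TSae×2, TsAe×2, Tsae×2, tSAe×2, tSae×2, tsAe×2, tsae×2
TtSsAaEe gametes: TSAE×1, TSAe×1, TSaE×1, TSae×1, TsAE×1, TsAe×1, TsaE×1, Tsae×1, tSAE×1, tSAe×1, tSaE×1, tSae×1, tsAE×1, tsAe×1, tsaE×1, tsae×1
TtSsAaee×TtSsAaEe grid (16·16=256): TTSSAAEe=2 TTSSAAee=2 TTSSAaEe=4 TTSSAaee=4 TTSSaaEe=2 TTSSaaee=2 TTSsAAEe=4 TTSsAAee=4 TTSsAaEe=8 TTSsAaee=8 TTSsaaEe=4 TTSsaaee=4 TTssAAEe=2 TTssAAee=2 TTssAaEe=4 TTssAaee=4 TTssaaEe=2 TTssaaee=2 TtSSAAEe=4 TtSSAAee=4 TtSSAaEe=8 TtSSAaee=8 TtSSaaEe=4 TtSSaaee=4 TtSsAAEe=8 TtSsAAee=8 TtSsAaEe=16 TtSsAaee=16 TtSsaaEe=8 TtSsaaee=8 TtssAAEe=4 TtssAAee=4 TtssAaEe=8 TtssAaee=8 TtssaaEe=4 Ttssaaee=4 ttSSAAEe=2 ttSSAAee=2 ttSSAaEe=4 ttSSAaee=4 ttSSaaEe=2 ttSSaaee=2 ttSsAAEe=4 ttSsAAee=4 ttSsAaEe=8 ttSsAaee=8 ttSsaaEe=4 ttSsaaee=4 ttssAAEe=2 ttssAAee=2 ttssAaEe=4 ttssAaee=4 ttssaaEe=2 ttssaaee=2
ttssaaEe hits 2/256; gcd=2; 2÷2/256÷2 = 1/128

P(ttssaaEe) = 1/128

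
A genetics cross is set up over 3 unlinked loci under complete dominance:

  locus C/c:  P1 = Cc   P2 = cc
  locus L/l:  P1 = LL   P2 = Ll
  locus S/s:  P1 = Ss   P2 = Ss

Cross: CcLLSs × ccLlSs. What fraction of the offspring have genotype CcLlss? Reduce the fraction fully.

P(CcLlss) = 1/16

CcLLSs gametes: CLS×2, CLs×2, cLS×2, cLs×2
ccLlSs gametes: cLS×2, cLs×2, clS×2, cls×2
CcLLSs×ccLlSs grid (8·8=64): CcLLSS=4 CcLLSs=8 CcLLss=4 CcLlSS=4 CcLlSs=8 CcLlss=4 ccLLSS=4 ccLLSs=8 ccLLss=4 ccLlSS=4 ccLlSs=8 ccLlss=4
CcLlss hits 4/64; gcd=4; 4÷4/64÷4 = 1/16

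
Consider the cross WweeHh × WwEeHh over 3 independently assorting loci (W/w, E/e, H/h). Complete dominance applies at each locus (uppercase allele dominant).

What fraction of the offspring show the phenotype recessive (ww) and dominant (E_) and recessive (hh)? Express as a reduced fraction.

P(ww E_ hh) = 1/32

WweeHh gametes: WeH×2, Weh×2, weH×2, weh×2
WwEeHh gametes: WEH×1, WEh×1, WeH×1, Weh×1, wEH×1, wEh×1, weH×1, weh×1
WweeHh×WwEeHh grid (8·8=64): WWEeHH=2 WWEeHh=4 WWEehh=2 WWeeHH=2 WWeeHh=4 WWeehh=2 WwEeHH=4 WwEeHh=8 WwEehh=4 WweeHH=4 WweeHh=8 Wweehh=4 wwEeHH=2 wwEeHh=4 wwEehh=2 wweeHH=2 wweeHh=4 wweehh=2
ww E_ hh hits 2/64; gcd=2; 2÷2/64÷2 = 1/32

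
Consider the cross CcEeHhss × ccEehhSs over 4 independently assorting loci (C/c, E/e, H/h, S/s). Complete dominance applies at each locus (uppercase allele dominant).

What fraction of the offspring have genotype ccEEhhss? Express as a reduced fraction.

P(ccEEhhss) = 1/32

CcEeHhss gametes: CEHs×2, CEhs×2, CeHs×2, Cehs×2, cEHs×2, cEhs×2, ceHs×2, cehs×2
ccEehhSs gametes: cEhS×4, cEhs×4, cehS×4, cehs×4
CcEeHhss×ccEehhSs grid (16·16=256): CcEEHhSs=8 CcEEHhss=8 CcEEhhSs=8 CcEEhhss=8 CcEeHhSs=16 CcEeHhss=16 CcEehhSs=16 CcEehhss=16 CceeHhSs=8 CceeHhss=8 CceehhSs=8 Cceehhss=8 ccEEHhSs=8 ccEEHhss=8 ccEEhhSs=8 ccEEhhss=8 ccEeHhSs=16 ccEeHhss=16 ccEehhSs=16 ccEehhss=16 cceeHhSs=8 cceeHhss=8 cceehhSs=8 cceehhss=8
ccEEhhss hits 8/256; gcd=8; 8÷8/256÷8 = 1/32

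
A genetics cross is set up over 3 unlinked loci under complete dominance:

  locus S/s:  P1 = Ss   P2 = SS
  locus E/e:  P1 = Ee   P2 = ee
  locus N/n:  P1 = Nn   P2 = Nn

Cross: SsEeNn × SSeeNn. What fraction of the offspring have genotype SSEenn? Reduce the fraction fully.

P(SSEenn) = 1/16

SsEeNn gametes: SEN×1, SEn×1, SeN×1, Sen×1, sEN×1, sEn×1, seN×1, sen×1
SSeeNn gametes: SeN×4, Sen×4
SsEeNn×SSeeNn grid (8·8=64): SSEeNN=4 SSEeNn=8 SSEenn=4 SSeeNN=4 SSeeNn=8 SSeenn=4 SsEeNN=4 SsEeNn=8 SsEenn=4 SseeNN=4 SseeNn=8 Sseenn=4
SSEenn hits 4/64; gcd=4; 4÷4/64÷4 = 1/16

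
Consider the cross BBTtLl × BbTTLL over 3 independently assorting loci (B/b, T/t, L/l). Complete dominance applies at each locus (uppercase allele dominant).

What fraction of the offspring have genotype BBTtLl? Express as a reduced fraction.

P(BBTtLl) = 1/8

BBTtLl gametes: BTL×2, BTl×2, BtL×2, Btl×2
BbTTLL gametes: BTL×4, bTL×4
BBTtLl×BbTTLL grid (8·8=64): BBTTLL=8 BBTTLl=8 BBTtLL=8 BBTtLl=8 BbTTLL=8 BbTTLl=8 BbTtLL=8 BbTtLl=8
BBTtLl hits 8/64; gcd=8; 8÷8/64÷8 = 1/8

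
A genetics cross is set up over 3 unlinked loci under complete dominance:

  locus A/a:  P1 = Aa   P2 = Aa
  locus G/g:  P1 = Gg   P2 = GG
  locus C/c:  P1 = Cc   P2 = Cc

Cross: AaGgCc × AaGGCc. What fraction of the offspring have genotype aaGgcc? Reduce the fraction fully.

P(aaGgcc) = 1/32

AaGgCc gametes: AGC×1, AGc×1, AgC×1, Agc×1, aGC×1, aGc×1, agC×1, agc×1
AaGGCc gametes: AGC×2, AGc×2, aGC×2, aGc×2
AaGgCc×AaGGCc grid (8·8=64): AAGGCC=2 AAGGCc=4 AAGGcc=2 AAGgCC=2 AAGgCc=4 AAGgcc=2 AaGGCC=4 AaGGCc=8 AaGGcc=4 AaGgCC=4 AaGgCc=8 AaGgcc=4 aaGGCC=2 aaGGCc=4 aaGGcc=2 aaGgCC=2 aaGgCc=4 aaGgcc=2
aaGgcc hits 2/64; gcd=2; 2÷2/64÷2 = 1/32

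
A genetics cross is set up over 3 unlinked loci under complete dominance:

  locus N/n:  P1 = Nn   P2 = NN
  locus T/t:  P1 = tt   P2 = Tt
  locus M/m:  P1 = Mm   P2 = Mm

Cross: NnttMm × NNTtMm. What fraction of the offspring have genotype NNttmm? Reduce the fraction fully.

NnttMm gametes: NtM×2, Ntm×2, ntM×2, ntm×2
NNTtMm gametes: NTM×2, NTm×2, NtM×2, Ntm×2
NnttMm×NNTtMm grid (8·8=64): NNTtMM=4 NNTtMm=8 NNTtmm=4 NNttMM=4 NNttMm=8 NNttmm=4 NnTtMM=4 NnTtMm=8 NnTtmm=4 NnttMM=4 NnttMm=8 Nnttmm=4
NNttmm hits 4/64; gcd=4; 4÷4/64÷4 = 1/16

P(NNttmm) = 1/16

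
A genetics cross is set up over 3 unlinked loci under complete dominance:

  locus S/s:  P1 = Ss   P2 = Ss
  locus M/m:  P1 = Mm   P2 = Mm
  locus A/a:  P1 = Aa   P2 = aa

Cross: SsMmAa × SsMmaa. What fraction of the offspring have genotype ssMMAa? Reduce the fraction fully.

SsMmAa gametes: SMA×1, SMa×1, SmA×1, Sma×1, sMA×1, sMa×1, smA×1, sma×1
SsMmaa gametes: SMa×2, Sma×2, sMa×2, sma×2
SsMmAa×SsMmaa grid (8·8=64): SSMMAa=2 SSMMaa=2 SSMmAa=4 SSMmaa=4 SSmmAa=2 SSmmaa=2 SsMMAa=4 SsMMaa=4 SsMmAa=8 SsMmaa=8 SsmmAa=4 Ssmmaa=4 ssMMAa=2 ssMMaa=2 ssMmAa=4 ssMmaa=4 ssmmAa=2 ssmmaa=2
ssMMAa hits 2/64; gcd=2; 2÷2/64÷2 = 1/32

P(ssMMAa) = 1/32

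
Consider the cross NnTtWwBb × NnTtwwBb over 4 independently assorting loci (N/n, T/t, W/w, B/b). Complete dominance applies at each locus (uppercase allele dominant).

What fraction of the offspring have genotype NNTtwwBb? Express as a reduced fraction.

P(NNTtwwBb) = 1/32

NnTtWwBb gametes: NTWB×1, NTWb×1, NTwB×1, NTwb×1, NtWB×1, NtWb×1, NtwB×1, Ntwb×1, nTWB×1, nTWb×1, nTwB×1, nTwb×1, ntWB×1, ntWb×1, ntwB×1, ntwb×1
NnTtwwBb gametes: NTwB×2, NTwb×2, NtwB×2, Ntwb×2, nTwB×2, nTwb×2, ntwB×2, ntwb×2
NnTtWwBb×NnTtwwBb grid (16·16=256): NNTTWwBB=2 NNTTWwBb=4 NNTTWwbb=2 NNTTwwBB=2 NNTTwwBb=4 NNTTwwbb=2 NNTtWwBB=4 NNTtWwBb=8 NNTtWwbb=4 NNTtwwBB=4 NNTtwwBb=8 NNTtwwbb=4 NNttWwBB=2 NNttWwBb=4 NNttWwbb=2 NNttwwBB=2 NNttwwBb=4 NNttwwbb=2 NnTTWwBB=4 NnTTWwBb=8 NnTTWwbb=4 NnTTwwBB=4 NnTTwwBb=8 NnTTwwbb=4 NnTtWwBB=8 NnTtWwBb=16 NnTtWwbb=8 NnTtwwBB=8 NnTtwwBb=16 NnTtwwbb=8 NnttWwBB=4 NnttWwBb=8 NnttWwbb=4 NnttwwBB=4 NnttwwBb=8 Nnttwwbb=4 nnTTWwBB=2 nnTTWwBb=4 nnTTWwbb=2 nnTTwwBB=2 nnTTwwBb=4 nnTTwwbb=2 nnTtWwBB=4 nnTtWwBb=8 nnTtWwbb=4 nnTtwwBB=4 nnTtwwBb=8 nnTtwwbb=4 nnttWwBB=2 nnttWwBb=4 nnttWwbb=2 nnttwwBB=2 nnttwwBb=4 nnttwwbb=2
NNTtwwBb hits 8/256; gcd=8; 8÷8/256÷8 = 1/32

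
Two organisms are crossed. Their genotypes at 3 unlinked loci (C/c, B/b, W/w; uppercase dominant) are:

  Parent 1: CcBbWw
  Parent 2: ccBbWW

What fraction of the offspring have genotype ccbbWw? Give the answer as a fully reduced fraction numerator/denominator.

CcBbWw gametes: CBW×1, CBw×1, CbW×1, Cbw×1, cBW×1, cBw×1, cbW×1, cbw×1
ccBbWW gametes: cBW×4, cbW×4
CcBbWw×ccBbWW grid (8·8=64): CcBBWW=4 CcBBWw=4 CcBbWW=8 CcBbWw=8 CcbbWW=4 CcbbWw=4 ccBBWW=4 ccBBWw=4 ccBbWW=8 ccBbWw=8 ccbbWW=4 ccbbWw=4
ccbbWw hits 4/64; gcd=4; 4÷4/64÷4 = 1/16

P(ccbbWw) = 1/16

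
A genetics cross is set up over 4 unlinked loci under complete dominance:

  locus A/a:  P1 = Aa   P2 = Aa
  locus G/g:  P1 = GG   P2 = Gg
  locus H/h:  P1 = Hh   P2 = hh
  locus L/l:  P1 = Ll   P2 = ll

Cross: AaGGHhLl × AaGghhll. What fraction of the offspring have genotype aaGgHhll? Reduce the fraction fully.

AaGGHhLl gametes: AGHL×2, AGHl×2, AGhL×2, AGhl×2, aGHL×2, aGHl×2, aGhL×2, aGhl×2
AaGghhll gametes: AGhl×4, Aghl×4, aGhl×4, aghl×4
AaGGHhLl×AaGghhll grid (16·16=256): AAGGHhLl=8 AAGGHhll=8 AAGGhhLl=8 AAGGhhll=8 AAGgHhLl=8 AAGgHhll=8 AAGghhLl=8 AAGghhll=8 AaGGHhLl=16 AaGGHhll=16 AaGGhhLl=16 AaGGhhll=16 AaGgHhLl=16 AaGgHhll=16 AaGghhLl=16 AaGghhll=16 aaGGHhLl=8 aaGGHhll=8 aaGGhhLl=8 aaGGhhll=8 aaGgHhLl=8 aaGgHhll=8 aaGghhLl=8 aaGghhll=8
aaGgHhll hits 8/256; gcd=8; 8÷8/256÷8 = 1/32

P(aaGgHhll) = 1/32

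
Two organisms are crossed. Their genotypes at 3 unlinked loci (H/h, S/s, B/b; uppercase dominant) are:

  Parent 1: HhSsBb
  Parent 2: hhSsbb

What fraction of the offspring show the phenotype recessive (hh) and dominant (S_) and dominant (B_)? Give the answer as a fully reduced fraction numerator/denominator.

HhSsBb gametes: HSB×1, HSb×1, HsB×1, Hsb×1, hSB×1, hSb×1, hsB×1, hsb×1
hhSsbb gametes: hSb×4, hsb×4
HhSsBb×hhSsbb grid (8·8=64): HhSSBb=4 HhSSbb=4 HhSsBb=8 HhSsbb=8 HhssBb=4 Hhssbb=4 hhSSBb=4 hhSSbb=4 hhSsBb=8 hhSsbb=8 hhssBb=4 hhssbb=4
hh S_ B_ hits 12/64; gcd=4; 12÷4/64÷4 = 3/16

P(hh S_ B_) = 3/16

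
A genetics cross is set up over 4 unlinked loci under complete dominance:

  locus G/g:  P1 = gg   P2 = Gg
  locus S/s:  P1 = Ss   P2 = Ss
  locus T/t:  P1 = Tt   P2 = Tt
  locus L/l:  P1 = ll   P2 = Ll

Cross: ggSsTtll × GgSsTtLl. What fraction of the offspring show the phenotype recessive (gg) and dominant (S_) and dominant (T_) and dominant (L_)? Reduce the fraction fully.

P(gg S_ T_ L_) = 9/64

ggSsTtll gametes: gSTl×4, gStl×4, gsTl×4, gstl×4
GgSsTtLl gametes: GSTL×1, GSTl×1, GStL×1, GStl×1, GsTL×1, GsTl×1, GstL×1, Gstl×1, gSTL×1, gSTl×1, gStL×1, gStl×1, gsTL×1, gsTl×1, gstL×1, gstl×1
ggSsTtll×GgSsTtLl grid (16·16=256): GgSSTTLl=4 GgSSTTll=4 GgSSTtLl=8 GgSSTtll=8 GgSSttLl=4 GgSSttll=4 GgSsTTLl=8 GgSsTTll=8 GgSsTtLl=16 GgSsTtll=16 GgSsttLl=8 GgSsttll=8 GgssTTLl=4 GgssTTll=4 GgssTtLl=8 GgssTtll=8 GgssttLl=4 Ggssttll=4 ggSSTTLl=4 ggSSTTll=4 ggSSTtLl=8 ggSSTtll=8 ggSSttLl=4 ggSSttll=4 ggSsTTLl=8 ggSsTTll=8 ggSsTtLl=16 ggSsTtll=16 ggSsttLl=8 ggSsttll=8 ggssTTLl=4 ggssTTll=4 ggssTtLl=8 ggssTtll=8 ggssttLl=4 ggssttll=4
gg S_ T_ L_ hits 36/256; gcd=4; 36÷4/256÷4 = 9/64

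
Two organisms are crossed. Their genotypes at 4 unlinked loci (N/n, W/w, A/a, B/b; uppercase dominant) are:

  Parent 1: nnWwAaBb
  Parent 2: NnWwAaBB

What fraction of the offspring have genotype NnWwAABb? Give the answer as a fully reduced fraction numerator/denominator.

nnWwAaBb gametes: nWAB×2, nWAb×2, nWaB×2, nWab×2, nwAB×2, nwAb×2, nwaB×2, nwab×2
NnWwAaBB gametes: NWAB×2, NWaB×2, NwAB×2, NwaB×2, nWAB×2, nWaB×2, nwAB×2, nwaB×2
nnWwAaBb×NnWwAaBB grid (16·16=256): NnWWAABB=4 NnWWAABb=4 NnWWAaBB=8 NnWWAaBb=8 NnWWaaBB=4 NnWWaaBb=4 NnWwAABB=8 NnWwAABb=8 NnWwAaBB=16 NnWwAaBb=16 NnWwaaBB=8 NnWwaaBb=8 NnwwAABB=4 NnwwAABb=4 NnwwAaBB=8 NnwwAaBb=8 NnwwaaBB=4 NnwwaaBb=4 nnWWAABB=4 nnWWAABb=4 nnWWAaBB=8 nnWWAaBb=8 nnWWaaBB=4 nnWWaaBb=4 nnWwAABB=8 nnWwAABb=8 nnWwAaBB=16 nnWwAaBb=16 nnWwaaBB=8 nnWwaaBb=8 nnwwAABB=4 nnwwAABb=4 nnwwAaBB=8 nnwwAaBb=8 nnwwaaBB=4 nnwwaaBb=4
NnWwAABb hits 8/256; gcd=8; 8÷8/256÷8 = 1/32

P(NnWwAABb) = 1/32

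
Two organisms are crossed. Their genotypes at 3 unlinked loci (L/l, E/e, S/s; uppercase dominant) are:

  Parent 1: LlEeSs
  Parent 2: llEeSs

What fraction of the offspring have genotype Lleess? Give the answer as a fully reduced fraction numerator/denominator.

LlEeSs gametes: LES×1, LEs×1, LeS×1, Les×1, lES×1, lEs×1, leS×1, les×1
llEeSs gametes: lES×2, lEs×2, leS×2, les×2
LlEeSs×llEeSs grid (8·8=64): LlEESS=2 LlEESs=4 LlEEss=2 LlEeSS=4 LlEeSs=8 LlEess=4 LleeSS=2 LleeSs=4 Lleess=2 llEESS=2 llEESs=4 llEEss=2 llEeSS=4 llEeSs=8 llEess=4 lleeSS=2 lleeSs=4 lleess=2
Lleess hits 2/64; gcd=2; 2÷2/64÷2 = 1/32

P(Lleess) = 1/32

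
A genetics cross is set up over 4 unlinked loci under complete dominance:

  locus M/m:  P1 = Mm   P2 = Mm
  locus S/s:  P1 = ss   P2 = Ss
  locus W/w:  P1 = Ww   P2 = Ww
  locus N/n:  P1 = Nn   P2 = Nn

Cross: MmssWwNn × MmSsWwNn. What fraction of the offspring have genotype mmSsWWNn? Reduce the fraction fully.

P(mmSsWWNn) = 1/64

MmssWwNn gametes: MsWN×2, MsWn×2, MswN×2, Mswn×2, msWN×2, msWn×2, mswN×2, mswn×2
MmSsWwNn gametes: MSWN×1, MSWn×1, MSwN×1, MSwn×1, MsWN×1, MsWn×1, MswN×1, Mswn×1, mSWN×1, mSWn×1, mSwN×1, mSwn×1, msWN×1, msWn×1, mswN×1, mswn×1
MmssWwNn×MmSsWwNn grid (16·16=256): MMSsWWNN=2 MMSsWWNn=4 MMSsWWnn=2 MMSsWwNN=4 MMSsWwNn=8 MMSsWwnn=4 MMSswwNN=2 MMSswwNn=4 MMSswwnn=2 MMssWWNN=2 MMssWWNn=4 MMssWWnn=2 MMssWwNN=4 MMssWwNn=8 MMssWwnn=4 MMsswwNN=2 MMsswwNn=4 MMsswwnn=2 MmSsWWNN=4 MmSsWWNn=8 MmSsWWnn=4 MmSsWwNN=8 MmSsWwNn=16 MmSsWwnn=8 MmSswwNN=4 MmSswwNn=8 MmSswwnn=4 MmssWWNN=4 MmssWWNn=8 MmssWWnn=4 MmssWwNN=8 MmssWwNn=16 MmssWwnn=8 MmsswwNN=4 MmsswwNn=8 Mmsswwnn=4 mmSsWWNN=2 mmSsWWNn=4 mmSsWWnn=2 mmSsWwNN=4 mmSsWwNn=8 mmSsWwnn=4 mmSswwNN=2 mmSswwNn=4 mmSswwnn=2 mmssWWNN=2 mmssWWNn=4 mmssWWnn=2 mmssWwNN=4 mmssWwNn=8 mmssWwnn=4 mmsswwNN=2 mmsswwNn=4 mmsswwnn=2
mmSsWWNn hits 4/256; gcd=4; 4÷4/256÷4 = 1/64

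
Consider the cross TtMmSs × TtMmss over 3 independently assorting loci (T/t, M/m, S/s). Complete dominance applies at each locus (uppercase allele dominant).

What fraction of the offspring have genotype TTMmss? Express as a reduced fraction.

TtMmSs gametes: TMS×1, TMs×1, TmS×1, Tms×1, tMS×1, tMs×1, tmS×1, tms×1
TtMmss gametes: TMs×2, Tms×2, tMs×2, tms×2
TtMmSs×TtMmss grid (8·8=64): TTMMSs=2 TTMMss=2 TTMmSs=4 TTMmss=4 TTmmSs=2 TTmmss=2 TtMMSs=4 TtMMss=4 TtMmSs=8 TtMmss=8 TtmmSs=4 Ttmmss=4 ttMMSs=2 ttMMss=2 ttMmSs=4 ttMmss=4 ttmmSs=2 ttmmss=2
TTMmss hits 4/64; gcd=4; 4÷4/64÷4 = 1/16

P(TTMmss) = 1/16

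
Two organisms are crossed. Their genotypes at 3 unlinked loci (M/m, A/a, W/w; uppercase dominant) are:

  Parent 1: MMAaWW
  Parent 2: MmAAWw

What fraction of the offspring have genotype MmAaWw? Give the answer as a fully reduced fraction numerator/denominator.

MMAaWW gametes: MAW×4, MaW×4
MmAAWw gametes: MAW×2, MAw×2, mAW×2, mAw×2
MMAaWW×MmAAWw grid (8·8=64): MMAAWW=8 MMAAWw=8 MMAaWW=8 MMAaWw=8 MmAAWW=8 MmAAWw=8 MmAaWW=8 MmAaWw=8
MmAaWw hits 8/64; gcd=8; 8÷8/64÷8 = 1/8

P(MmAaWw) = 1/8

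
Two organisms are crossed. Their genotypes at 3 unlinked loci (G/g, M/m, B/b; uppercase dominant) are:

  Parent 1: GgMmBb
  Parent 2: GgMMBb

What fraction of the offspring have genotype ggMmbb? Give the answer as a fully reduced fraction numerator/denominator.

P(ggMmbb) = 1/32

GgMmBb gametes: GMB×1, GMb×1, GmB×1, Gmb×1, gMB×1, gMb×1, gmB×1, gmb×1
GgMMBb gametes: GMB×2, GMb×2, gMB×2, gMb×2
GgMmBb×GgMMBb grid (8·8=64): GGMMBB=2 GGMMBb=4 GGMMbb=2 GGMmBB=2 GGMmBb=4 GGMmbb=2 GgMMBB=4 GgMMBb=8 GgMMbb=4 GgMmBB=4 GgMmBb=8 GgMmbb=4 ggMMBB=2 ggMMBb=4 ggMMbb=2 ggMmBB=2 ggMmBb=4 ggMmbb=2
ggMmbb hits 2/64; gcd=2; 2÷2/64÷2 = 1/32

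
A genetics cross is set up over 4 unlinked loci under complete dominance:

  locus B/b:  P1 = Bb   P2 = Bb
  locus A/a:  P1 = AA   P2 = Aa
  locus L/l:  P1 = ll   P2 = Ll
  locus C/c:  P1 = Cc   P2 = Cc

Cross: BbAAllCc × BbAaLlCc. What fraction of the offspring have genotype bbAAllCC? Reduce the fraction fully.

BbAAllCc gametes: BAlC×4, BAlc×4, bAlC×4, bAlc×4
BbAaLlCc gametes: BALC×1, BALc×1, BAlC×1, BAlc×1, BaLC×1, BaLc×1, BalC×1, Balc×1, bALC×1, bALc×1, bAlC×1, bAlc×1, baLC×1, baLc×1, balC×1, balc×1
BbAAllCc×BbAaLlCc grid (16·16=256): BBAALlCC=4 BBAALlCc=8 BBAALlcc=4 BBAAllCC=4 BBAAllCc=8 BBAAllcc=4 BBAaLlCC=4 BBAaLlCc=8 BBAaLlcc=4 BBAallCC=4 BBAallCc=8 BBAallcc=4 BbAALlCC=8 BbAALlCc=16 BbAALlcc=8 BbAAllCC=8 BbAAllCc=16 BbAAllcc=8 BbAaLlCC=8 BbAaLlCc=16 BbAaLlcc=8 BbAallCC=8 BbAallCc=16 BbAallcc=8 bbAALlCC=4 bbAALlCc=8 bbAALlcc=4 bbAAllCC=4 bbAAllCc=8 bbAAllcc=4 bbAaLlCC=4 bbAaLlCc=8 bbAaLlcc=4 bbAallCC=4 bbAallCc=8 bbAallcc=4
bbAAllCC hits 4/256; gcd=4; 4÷4/256÷4 = 1/64

P(bbAAllCC) = 1/64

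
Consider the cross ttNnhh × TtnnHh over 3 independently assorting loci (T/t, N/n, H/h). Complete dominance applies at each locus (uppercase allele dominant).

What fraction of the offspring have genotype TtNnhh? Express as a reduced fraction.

P(TtNnhh) = 1/8

ttNnhh gametes: tNh×4, tnh×4
TtnnHh gametes: TnH×2, Tnh×2, tnH×2, tnh×2
ttNnhh×TtnnHh grid (8·8=64): TtNnHh=8 TtNnhh=8 TtnnHh=8 Ttnnhh=8 ttNnHh=8 ttNnhh=8 ttnnHh=8 ttnnhh=8
TtNnhh hits 8/64; gcd=8; 8÷8/64÷8 = 1/8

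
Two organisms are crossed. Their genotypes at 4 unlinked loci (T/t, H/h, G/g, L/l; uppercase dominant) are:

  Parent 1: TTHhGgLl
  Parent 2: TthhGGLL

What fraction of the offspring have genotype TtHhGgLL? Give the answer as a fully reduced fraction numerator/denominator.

TTHhGgLl gametes: THGL×2, THGl×2, THgL×2, THgl×2, ThGL×2, ThGl×2, ThgL×2, Thgl×2
TthhGGLL gametes: ThGL×8, thGL×8
TTHhGgLl×TthhGGLL grid (16·16=256): TTHhGGLL=16 TTHhGGLl=16 TTHhGgLL=16 TTHhGgLl=16 TThhGGLL=16 TThhGGLl=16 TThhGgLL=16 TThhGgLl=16 TtHhGGLL=16 TtHhGGLl=16 TtHhGgLL=16 TtHhGgLl=16 TthhGGLL=16 TthhGGLl=16 TthhGgLL=16 TthhGgLl=16
TtHhGgLL hits 16/256; gcd=16; 16÷16/256÷16 = 1/16

P(TtHhGgLL) = 1/16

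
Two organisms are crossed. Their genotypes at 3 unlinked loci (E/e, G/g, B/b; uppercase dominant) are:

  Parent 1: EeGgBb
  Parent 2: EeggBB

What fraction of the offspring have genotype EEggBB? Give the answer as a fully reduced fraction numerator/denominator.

P(EEggBB) = 1/16

EeGgBb gametes: EGB×1, EGb×1, EgB×1, Egb×1, eGB×1, eGb×1, egB×1, egb×1
EeggBB gametes: EgB×4, egB×4
EeGgBb×EeggBB grid (8·8=64): EEGgBB=4 EEGgBb=4 EEggBB=4 EEggBb=4 EeGgBB=8 EeGgBb=8 EeggBB=8 EeggBb=8 eeGgBB=4 eeGgBb=4 eeggBB=4 eeggBb=4
EEggBB hits 4/64; gcd=4; 4÷4/64÷4 = 1/16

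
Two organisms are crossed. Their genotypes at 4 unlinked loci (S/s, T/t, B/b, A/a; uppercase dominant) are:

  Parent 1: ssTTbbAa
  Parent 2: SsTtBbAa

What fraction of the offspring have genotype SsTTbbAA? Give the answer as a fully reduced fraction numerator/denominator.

P(SsTTbbAA) = 1/32

ssTTbbAa gametes: sTbA×8, sTba×8
SsTtBbAa gametes: STBA×1, STBa×1, STbA×1, STba×1, StBA×1, StBa×1, StbA×1, Stba×1, sTBA×1, sTBa×1, sTbA×1, sTba×1, stBA×1, stBa×1, stbA×1, stba×1
ssTTbbAa×SsTtBbAa grid (16·16=256): SsTTBbAA=8 SsTTBbAa=16 SsTTBbaa=8 SsTTbbAA=8 SsTTbbAa=16 SsTTbbaa=8 SsTtBbAA=8 SsTtBbAa=16 SsTtBbaa=8 SsTtbbAA=8 SsTtbbAa=16 SsTtbbaa=8 ssTTBbAA=8 ssTTBbAa=16 ssTTBbaa=8 ssTTbbAA=8 ssTTbbAa=16 ssTTbbaa=8 ssTtBbAA=8 ssTtBbAa=16 ssTtBbaa=8 ssTtbbAA=8 ssTtbbAa=16 ssTtbbaa=8
SsTTbbAA hits 8/256; gcd=8; 8÷8/256÷8 = 1/32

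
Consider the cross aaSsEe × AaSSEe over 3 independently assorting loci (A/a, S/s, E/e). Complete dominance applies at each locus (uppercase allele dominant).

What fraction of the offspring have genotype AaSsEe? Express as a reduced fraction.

aaSsEe gametes: aSE×2, aSe×2, asE×2, ase×2
AaSSEe gametes: ASE×2, ASe×2, aSE×2, aSe×2
aaSsEe×AaSSEe grid (8·8=64): AaSSEE=4 AaSSEe=8 AaSSee=4 AaSsEE=4 AaSsEe=8 AaSsee=4 aaSSEE=4 aaSSEe=8 aaSSee=4 aaSsEE=4 aaSsEe=8 aaSsee=4
AaSsEe hits 8/64; gcd=8; 8÷8/64÷8 = 1/8

P(AaSsEe) = 1/8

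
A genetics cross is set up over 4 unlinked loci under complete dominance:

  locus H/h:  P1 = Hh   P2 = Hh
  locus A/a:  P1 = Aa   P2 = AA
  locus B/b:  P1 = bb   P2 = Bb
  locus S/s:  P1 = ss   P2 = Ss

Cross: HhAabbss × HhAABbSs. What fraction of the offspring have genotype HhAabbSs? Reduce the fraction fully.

P(HhAabbSs) = 1/16

HhAabbss gametes: HAbs×4, Habs×4, hAbs×4, habs×4
HhAABbSs gametes: HABS×2, HABs×2, HAbS×2, HAbs×2, hABS×2, hABs×2, hAbS×2, hAbs×2
HhAabbss×HhAABbSs grid (16·16=256): HHAABbSs=8 HHAABbss=8 HHAAbbSs=8 HHAAbbss=8 HHAaBbSs=8 HHAaBbss=8 HHAabbSs=8 HHAabbss=8 HhAABbSs=16 HhAABbss=16 HhAAbbSs=16 HhAAbbss=16 HhAaBbSs=16 HhAaBbss=16 HhAabbSs=16 HhAabbss=16 hhAABbSs=8 hhAABbss=8 hhAAbbSs=8 hhAAbbss=8 hhAaBbSs=8 hhAaBbss=8 hhAabbSs=8 hhAabbss=8
HhAabbSs hits 16/256; gcd=16; 16÷16/256÷16 = 1/16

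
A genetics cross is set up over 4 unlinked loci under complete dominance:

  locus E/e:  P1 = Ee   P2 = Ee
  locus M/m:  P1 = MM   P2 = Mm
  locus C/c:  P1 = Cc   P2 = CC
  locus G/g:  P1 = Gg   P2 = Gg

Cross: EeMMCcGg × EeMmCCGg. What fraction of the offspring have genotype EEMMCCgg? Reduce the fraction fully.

EeMMCcGg gametes: EMCG×2, EMCg×2, EMcG×2, EMcg×2, eMCG×2, eMCg×2, eMcG×2, eMcg×2
EeMmCCGg gametes: EMCG×2, EMCg×2, EmCG×2, EmCg×2, eMCG×2, eMCg×2, emCG×2, emCg×2
EeMMCcGg×EeMmCCGg grid (16·16=256): EEMMCCGG=4 EEMMCCGg=8 EEMMCCgg=4 EEMMCcGG=4 EEMMCcGg=8 EEMMCcgg=4 EEMmCCGG=4 EEMmCCGg=8 EEMmCCgg=4 EEMmCcGG=4 EEMmCcGg=8 EEMmCcgg=4 EeMMCCGG=8 EeMMCCGg=16 EeMMCCgg=8 EeMMCcGG=8 EeMMCcGg=16 EeMMCcgg=8 EeMmCCGG=8 EeMmCCGg=16 EeMmCCgg=8 EeMmCcGG=8 EeMmCcGg=16 EeMmCcgg=8 eeMMCCGG=4 eeMMCCGg=8 eeMMCCgg=4 eeMMCcGG=4 eeMMCcGg=8 eeMMCcgg=4 eeMmCCGG=4 eeMmCCGg=8 eeMmCCgg=4 eeMmCcGG=4 eeMmCcGg=8 eeMmCcgg=4
EEMMCCgg hits 4/256; gcd=4; 4÷4/256÷4 = 1/64

P(EEMMCCgg) = 1/64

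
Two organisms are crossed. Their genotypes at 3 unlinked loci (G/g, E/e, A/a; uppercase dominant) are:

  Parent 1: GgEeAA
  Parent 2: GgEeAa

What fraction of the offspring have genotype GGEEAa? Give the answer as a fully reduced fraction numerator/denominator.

P(GGEEAa) = 1/32

GgEeAA gametes: GEA×2, GeA×2, gEA×2, geA×2
GgEeAa gametes: GEA×1, GEa×1, GeA×1, Gea×1, gEA×1, gEa×1, geA×1, gea×1
GgEeAA×GgEeAa grid (8·8=64): GGEEAA=2 GGEEAa=2 GGEeAA=4 GGEeAa=4 GGeeAA=2 GGeeAa=2 GgEEAA=4 GgEEAa=4 GgEeAA=8 GgEeAa=8 GgeeAA=4 GgeeAa=4 ggEEAA=2 ggEEAa=2 ggEeAA=4 ggEeAa=4 ggeeAA=2 ggeeAa=2
GGEEAa hits 2/64; gcd=2; 2÷2/64÷2 = 1/32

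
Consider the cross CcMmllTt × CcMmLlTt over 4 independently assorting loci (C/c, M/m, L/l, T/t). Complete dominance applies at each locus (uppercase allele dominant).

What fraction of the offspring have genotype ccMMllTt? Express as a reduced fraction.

CcMmllTt gametes: CMlT×2, CMlt×2, CmlT×2, Cmlt×2, cMlT×2, cMlt×2, cmlT×2, cmlt×2
CcMmLlTt gametes: CMLT×1, CMLt×1, CMlT×1, CMlt×1, CmLT×1, CmLt×1, CmlT×1, Cmlt×1, cMLT×1, cMLt×1, cMlT×1, cMlt×1, cmLT×1, cmLt×1, cmlT×1, cmlt×1
CcMmllTt×CcMmLlTt grid (16·16=256): CCMMLlTT=2 CCMMLlTt=4 CCMMLltt=2 CCMMllTT=2 CCMMllTt=4 CCMMlltt=2 CCMmLlTT=4 CCMmLlTt=8 CCMmLltt=4 CCMmllTT=4 CCMmllTt=8 CCMmlltt=4 CCmmLlTT=2 CCmmLlTt=4 CCmmLltt=2 CCmmllTT=2 CCmmllTt=4 CCmmlltt=2 CcMMLlTT=4 CcMMLlTt=8 CcMMLltt=4 CcMMllTT=4 CcMMllTt=8 CcMMlltt=4 CcMmLlTT=8 CcMmLlTt=16 CcMmLltt=8 CcMmllTT=8 CcMmllTt=16 CcMmlltt=8 CcmmLlTT=4 CcmmLlTt=8 CcmmLltt=4 CcmmllTT=4 CcmmllTt=8 Ccmmlltt=4 ccMMLlTT=2 ccMMLlTt=4 ccMMLltt=2 ccMMllTT=2 ccMMllTt=4 ccMMlltt=2 ccMmLlTT=4 ccMmLlTt=8 ccMmLltt=4 ccMmllTT=4 ccMmllTt=8 ccMmlltt=4 ccmmLlTT=2 ccmmLlTt=4 ccmmLltt=2 ccmmllTT=2 ccmmllTt=4 ccmmlltt=2
ccMMllTt hits 4/256; gcd=4; 4÷4/256÷4 = 1/64

P(ccMMllTt) = 1/64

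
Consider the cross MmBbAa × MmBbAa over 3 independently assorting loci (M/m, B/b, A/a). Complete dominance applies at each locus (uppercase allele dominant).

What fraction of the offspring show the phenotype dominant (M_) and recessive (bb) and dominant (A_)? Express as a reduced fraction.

MmBbAa gametes: MBA×1, MBa×1, MbA×1, Mba×1, mBA×1, mBa×1, mbA×1, mba×1
MmBbAa gametes: MBA×1, MBa×1, MbA×1, Mba×1, mBA×1, mBa×1, mbA×1, mba×1
MmBbAa×MmBbAa grid (8·8=64): MMBBAA=1 MMBBAa=2 MMBBaa=1 MMBbAA=2 MMBbAa=4 MMBbaa=2 MMbbAA=1 MMbbAa=2 MMbbaa=1 MmBBAA=2 MmBBAa=4 MmBBaa=2 MmBbAA=4 MmBbAa=8 MmBbaa=4 MmbbAA=2 MmbbAa=4 Mmbbaa=2 mmBBAA=1 mmBBAa=2 mmBBaa=1 mmBbAA=2 mmBbAa=4 mmBbaa=2 mmbbAA=1 mmbbAa=2 mmbbaa=1
M_ bb A_ hits 9/64; gcd=1; 9÷1/64÷1 = 9/64

P(M_ bb A_) = 9/64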